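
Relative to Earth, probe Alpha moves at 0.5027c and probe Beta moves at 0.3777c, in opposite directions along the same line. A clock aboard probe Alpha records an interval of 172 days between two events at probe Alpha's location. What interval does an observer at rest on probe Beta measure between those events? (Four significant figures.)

Speed of probe Alpha in probe Beta's frame: u = (v_A + v_B)/(1 + v_A v_B/c²) = (0.5027 + 0.3777)/(1 + 0.5027×0.3777) = 0.8804/1.18986979 = 0.73991; |u| = 0.73991c.
γ for this relative speed: γ = 1/√(1 − 0.547467) = 1.4865.
Probe Alpha's interval is proper; time dilation gives Δt_B = γΔτ = 1.4865 × 172 days = 255.7 days.

255.7 days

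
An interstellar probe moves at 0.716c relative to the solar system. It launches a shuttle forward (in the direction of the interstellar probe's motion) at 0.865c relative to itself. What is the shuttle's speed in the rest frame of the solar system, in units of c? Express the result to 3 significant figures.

In units of c, u = (u' + v)/(1 + u'v) with u' = 0.865 and v = 0.716.
Numerator: 0.865 + 0.716 = 1.581. Denominator: 1 + (0.865)(0.716) = 1.61934.
u = 1.581/1.61934 = 0.97632, so the speed is 0.976c.

0.976c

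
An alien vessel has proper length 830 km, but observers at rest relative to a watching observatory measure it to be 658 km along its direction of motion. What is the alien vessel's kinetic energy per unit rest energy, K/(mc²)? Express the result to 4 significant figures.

Length contraction gives γ = L₀/L = 830/658 = 1.2614.
Since K = (γ−1)mc², K/(mc²) = 1.2614 − 1 = 0.2614.

0.2614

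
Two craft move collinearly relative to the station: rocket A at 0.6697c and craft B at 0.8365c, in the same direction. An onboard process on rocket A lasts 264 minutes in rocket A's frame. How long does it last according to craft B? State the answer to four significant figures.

285.3 minutes

The velocity of rocket A relative to craft B is (0.6697 − 0.8365)c / (1 − 0.6697×0.8365) = −0.37927c; relative speed 0.37927c.
At |u| = 0.37927c, γ = (1 − 0.143846)^(−1/2) = 1.0807.
Rocket A's interval is proper; time dilation gives Δt_B = γΔτ = 1.0807 × 264 minutes = 285.3 minutes.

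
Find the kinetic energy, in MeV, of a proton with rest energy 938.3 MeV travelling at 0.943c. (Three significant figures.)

1880 MeV

With β = 0.943, γ = 1/√(1 − 0.943²) = 1/√0.110751 = 3.0049.
Kinetic energy: K = (γ − 1)mc² = (3.0049 − 1) × 938.3 MeV = 2.0049 × 938.3 = 1880 MeV.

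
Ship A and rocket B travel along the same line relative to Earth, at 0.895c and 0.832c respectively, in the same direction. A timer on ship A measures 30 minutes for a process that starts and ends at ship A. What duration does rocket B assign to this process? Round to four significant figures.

30.96 minutes

The velocity of ship A relative to rocket B is (0.895 − 0.832)c / (1 − 0.895×0.832) = 0.24671c; relative speed 0.24671c.
At |u| = 0.24671c, γ = (1 − 0.0608658)^(−1/2) = 1.0319.
Ship A's interval is proper; time dilation gives Δt_B = γΔτ = 1.0319 × 30 minutes = 30.96 minutes.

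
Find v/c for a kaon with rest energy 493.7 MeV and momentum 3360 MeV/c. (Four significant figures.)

0.9894

βγ = pc/(mc²) = 3360/493.7 = 6.8058.
Since γ² = 1 + (βγ)² = 47.3189, γ = √47.3189 = 6.87887, and β = (βγ)/γ = 6.8058/6.87887 = 0.9894.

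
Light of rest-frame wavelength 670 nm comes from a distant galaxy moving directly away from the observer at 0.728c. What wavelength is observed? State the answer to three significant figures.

Relativistic Doppler for wavelength: λ_obs = λ_src · √((1+β)/(1−β)).
With β = 0.728: factor = √(1.728/0.272) = 2.5205.
λ_obs = 670 × 2.5205 = 1690 nm.

1690 nm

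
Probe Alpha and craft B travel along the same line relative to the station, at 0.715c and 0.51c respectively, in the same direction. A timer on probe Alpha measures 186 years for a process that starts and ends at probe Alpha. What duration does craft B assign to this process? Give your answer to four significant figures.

Transform probe Alpha's velocity into craft B's frame: (0.715 − 0.51)/(1 − 0.715·0.51) = 0.205/0.63535, so the relative speed is 0.32266c.
At |u| = 0.32266c, γ = (1 − 0.104109)^(−1/2) = 1.0565.
The clock on probe Alpha records proper time, so craft B measures Δt = γΔτ = 1.0565 × 186 = 196.5 years.

196.5 years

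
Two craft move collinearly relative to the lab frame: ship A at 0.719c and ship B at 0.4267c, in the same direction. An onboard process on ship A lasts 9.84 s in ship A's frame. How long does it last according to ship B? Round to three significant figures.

Transform ship A's velocity into ship B's frame: (0.719 − 0.4267)/(1 − 0.719·0.4267) = 0.2923/0.6932027, so the relative speed is 0.42167c.
At |u| = 0.42167c, γ = (1 − 0.177806)^(−1/2) = 1.1028.
Ship A's interval is proper; time dilation gives Δt_B = γΔτ = 1.1028 × 9.84 s = 10.9 s.

10.9 s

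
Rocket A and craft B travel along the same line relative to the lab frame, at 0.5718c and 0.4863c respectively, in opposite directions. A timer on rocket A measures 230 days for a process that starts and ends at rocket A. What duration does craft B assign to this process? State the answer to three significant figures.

410 days

Transform rocket A's velocity into craft B's frame: (0.5718 + 0.4863)/(1 + 0.5718·0.4863) = 1.0581/1.27806634, so the relative speed is 0.82789c.
γ for this relative speed: γ = 1/√(1 − 0.685402) = 1.7829.
Rocket A's interval is proper; time dilation gives Δt_B = γΔτ = 1.7829 × 230 days = 410 days.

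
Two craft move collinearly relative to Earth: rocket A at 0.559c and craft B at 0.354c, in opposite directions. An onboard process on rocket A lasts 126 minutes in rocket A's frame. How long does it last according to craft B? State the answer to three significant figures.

Transform rocket A's velocity into craft B's frame: (0.559 + 0.354)/(1 + 0.559·0.354) = 0.913/1.197886, so the relative speed is 0.76218c.
At |u| = 0.76218c, γ = (1 − 0.580918)^(−1/2) = 1.5447.
Rocket A's interval is proper; time dilation gives Δt_B = γΔτ = 1.5447 × 126 minutes = 195 minutes.

195 minutes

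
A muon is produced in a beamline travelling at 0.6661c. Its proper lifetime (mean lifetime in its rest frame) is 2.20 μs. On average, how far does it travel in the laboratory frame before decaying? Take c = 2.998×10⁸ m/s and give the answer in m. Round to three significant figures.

589 m

With β = 0.6661, γ = 1/√(1 − 0.6661²) = 1/√0.55631079 = 1.3407.
Lab-frame lifetime: Δt = γτ = 1.3407 × 2.20 μs = 2.9495 μs.
Distance: d = vΔt = 0.6661 × 2.998×10⁸ m/s × 2.9495×10^-6 s = 589 m.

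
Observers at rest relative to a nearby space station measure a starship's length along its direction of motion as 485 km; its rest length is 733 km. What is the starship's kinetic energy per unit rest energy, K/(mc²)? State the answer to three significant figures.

0.511

From L = L₀/γ: γ = 733/485 = 1.51134.
Since K = (γ−1)mc², K/(mc²) = 1.51134 − 1 = 0.511.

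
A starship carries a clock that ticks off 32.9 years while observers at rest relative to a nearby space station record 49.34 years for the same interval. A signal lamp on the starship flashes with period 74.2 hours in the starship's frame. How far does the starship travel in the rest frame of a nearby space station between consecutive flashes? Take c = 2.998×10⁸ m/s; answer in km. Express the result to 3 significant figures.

8.95×10^10 km

The time-dilation ratio gives γ = 49.34/32.9 = 1.4997.
β = √(1 − 1/γ²) = 0.74524. Lab-frame period = γτ = 1.4997×74.2 hours = 111.28 hours. Distance = βc × γτ = 0.74524 × 2.998×10⁸ m/s × 400608 s = 8.9505×10^13 m = 8.95×10^10 km.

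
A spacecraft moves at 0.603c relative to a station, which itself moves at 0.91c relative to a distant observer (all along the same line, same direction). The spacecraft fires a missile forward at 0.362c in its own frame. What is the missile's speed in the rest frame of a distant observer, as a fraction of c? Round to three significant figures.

First combine the missile and spacecraft (S''→S'): u₁ = (0.362 + 0.603)/(1 + 0.362×0.603) = 0.965/1.218286 = 0.7921.
Then combine with the station (S'→S): u = (0.7921 + 0.91)/(1 + 0.7921×0.91) = 1.7021/1.720811 = 0.98913.

0.989c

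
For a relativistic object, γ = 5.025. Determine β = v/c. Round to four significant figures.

0.9800

β = √(1 − 1/γ²) = √(1 − 1/25.250625) = √0.960397 = 0.9800.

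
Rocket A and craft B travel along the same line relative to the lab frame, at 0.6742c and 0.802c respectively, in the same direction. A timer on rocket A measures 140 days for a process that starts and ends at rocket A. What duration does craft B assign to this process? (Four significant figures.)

145.8 days

Speed of rocket A in craft B's frame: u = (v_A − v_B)/(1 − v_A v_B/c²) = (0.6742 − 0.802)/(1 − 0.6742×0.802) = −0.1278/0.4592916 = −0.27825; |u| = 0.27825c.
At |u| = 0.27825c, γ = (1 − 0.0774231)^(−1/2) = 1.0411.
Rocket A's interval is proper; time dilation gives Δt_B = γΔτ = 1.0411 × 140 days = 145.8 days.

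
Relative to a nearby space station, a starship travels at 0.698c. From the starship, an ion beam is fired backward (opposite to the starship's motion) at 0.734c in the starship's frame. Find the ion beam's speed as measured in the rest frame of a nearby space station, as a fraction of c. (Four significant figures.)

In units of c, u = (u' + v)/(1 + u'v) with u' = −0.734 and v = 0.698.
Numerator: −0.734 + 0.698 = −0.036. Denominator: 1 + (−0.734)(0.698) = 0.487668.
u = −0.036/0.487668 = −0.073821, so the speed is 0.07382c.

0.07382c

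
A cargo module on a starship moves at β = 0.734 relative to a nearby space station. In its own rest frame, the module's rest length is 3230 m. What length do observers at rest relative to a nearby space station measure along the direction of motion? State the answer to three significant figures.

2190 m

β² = 0.538756, so γ = 1/√0.461244 = 1.4724.
Length contraction: L = L₀/γ = 3230/1.4724 = 2190 m.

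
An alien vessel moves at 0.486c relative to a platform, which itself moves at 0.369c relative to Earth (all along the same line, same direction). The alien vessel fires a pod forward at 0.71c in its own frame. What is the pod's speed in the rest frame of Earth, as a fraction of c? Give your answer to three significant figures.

0.947c

Compose velocities in two stages. Stage 1 (into S'): u₁ = (0.71+0.486)/(1+0.71×0.486) = 0.88918.
Stage 2 (into S): u = (0.88918+0.369)/(1+0.88918×0.369) = 0.94735, so the speed is 0.947c.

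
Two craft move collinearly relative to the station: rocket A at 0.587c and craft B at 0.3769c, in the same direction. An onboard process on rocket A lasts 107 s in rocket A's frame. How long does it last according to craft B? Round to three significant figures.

Transform rocket A's velocity into craft B's frame: (0.587 − 0.3769)/(1 − 0.587·0.3769) = 0.2101/0.7787597, so the relative speed is 0.26979c.
At |u| = 0.26979c, γ = (1 − 0.0727866)^(−1/2) = 1.0385.
The clock on rocket A records proper time, so craft B measures Δt = γΔτ = 1.0385 × 107 = 111 s.

111 s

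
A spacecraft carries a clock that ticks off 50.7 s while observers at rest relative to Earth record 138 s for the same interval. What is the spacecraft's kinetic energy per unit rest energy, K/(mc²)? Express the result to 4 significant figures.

γ = Δt/Δτ = 138/50.7 = 2.72189.
Since K = (γ−1)mc², K/(mc²) = 2.72189 − 1 = 1.722.

1.722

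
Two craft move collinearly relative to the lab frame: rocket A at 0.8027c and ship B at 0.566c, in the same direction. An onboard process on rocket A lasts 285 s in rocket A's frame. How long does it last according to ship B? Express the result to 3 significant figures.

316 s

The velocity of rocket A relative to ship B is (0.8027 − 0.566)c / (1 − 0.8027×0.566) = 0.43378c; relative speed 0.43378c.
At |u| = 0.43378c, γ = (1 − 0.188165)^(−1/2) = 1.1099.
Rocket A's interval is proper; time dilation gives Δt_B = γΔτ = 1.1099 × 285 s = 316 s.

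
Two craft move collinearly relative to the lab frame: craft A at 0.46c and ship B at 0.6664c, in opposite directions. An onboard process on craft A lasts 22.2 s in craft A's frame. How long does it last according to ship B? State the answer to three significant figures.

43.8 s

Speed of craft A in ship B's frame: u = (v_A + v_B)/(1 + v_A v_B/c²) = (0.46 + 0.6664)/(1 + 0.46×0.6664) = 1.1264/1.306544 = 0.86212; |u| = 0.86212c.
γ for this relative speed: γ = 1/√(1 − 0.743251) = 1.9735.
Craft A's interval is proper; time dilation gives Δt_B = γΔτ = 1.9735 × 22.2 s = 43.8 s.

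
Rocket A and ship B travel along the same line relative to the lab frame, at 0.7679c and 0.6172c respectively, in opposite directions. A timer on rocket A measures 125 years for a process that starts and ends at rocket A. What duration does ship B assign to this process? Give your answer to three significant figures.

366 years

Speed of rocket A in ship B's frame: u = (v_A + v_B)/(1 + v_A v_B/c²) = (0.7679 + 0.6172)/(1 + 0.7679×0.6172) = 1.3851/1.47394788 = 0.93972; |u| = 0.93972c.
γ for this relative speed: γ = 1/√(1 − 0.883074) = 2.9245.
The clock on rocket A records proper time, so ship B measures Δt = γΔτ = 2.9245 × 125 = 366 years.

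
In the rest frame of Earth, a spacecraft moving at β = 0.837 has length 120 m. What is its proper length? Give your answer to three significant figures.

With β = 0.837, γ = 1/√(1 − 0.837²) = 1/√0.299431 = 1.8275.
Proper length: L₀ = γ·L = 1.8275 × 120 = 219 m.

219 m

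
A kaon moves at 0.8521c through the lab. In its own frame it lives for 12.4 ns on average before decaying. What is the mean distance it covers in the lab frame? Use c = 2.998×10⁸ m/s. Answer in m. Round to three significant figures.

6.05 m

γ = 1/√(1 − β²) = 1/√(1 − 0.72607441) = 1/√0.27392559 = 1/0.523379 = 1.9107.
Lab-frame lifetime: Δt = γτ = 1.9107 × 12.4 ns = 23.693 ns.
Distance: d = vΔt = 0.8521 × 2.998×10⁸ m/s × 2.3693×10^-8 s = 6.05 m.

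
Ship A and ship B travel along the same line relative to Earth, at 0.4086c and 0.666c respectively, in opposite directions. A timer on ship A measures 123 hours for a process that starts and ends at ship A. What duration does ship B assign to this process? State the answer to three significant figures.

The velocity of ship A relative to ship B is (0.4086 + 0.666)c / (1 + 0.4086×0.666) = 0.84473c; relative speed 0.84473c.
γ for this relative speed: γ = 1/√(1 − 0.713569) = 1.8685.
The clock on ship A records proper time, so ship B measures Δt = γΔτ = 1.8685 × 123 = 230 hours.

230 hours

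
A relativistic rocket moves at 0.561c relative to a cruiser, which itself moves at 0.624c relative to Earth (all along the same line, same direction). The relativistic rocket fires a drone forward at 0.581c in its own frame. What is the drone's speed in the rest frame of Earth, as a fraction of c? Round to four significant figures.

0.9661c

First combine the drone and relativistic rocket (S''→S'): u₁ = (0.581 + 0.561)/(1 + 0.581×0.561) = 1.142/1.325941 = 0.86128.
Then combine with the cruiser (S'→S): u = (0.86128 + 0.624)/(1 + 0.86128×0.624) = 1.48528/1.53743872 = 0.96607.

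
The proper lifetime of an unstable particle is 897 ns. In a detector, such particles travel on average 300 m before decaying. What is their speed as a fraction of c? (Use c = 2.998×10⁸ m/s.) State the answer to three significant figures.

Lab distance = (lab lifetime)·v = γτ·βc, so βγ = d/(cτ) = 300.0/(2.998×10⁸ × 8.970×10^-7) = 1.1156.
With βγ = 1.1156: γ² = 1 + (βγ)² = 2.24456, and β = (βγ)/γ = 1.1156/1.49819 = 0.745.

0.745c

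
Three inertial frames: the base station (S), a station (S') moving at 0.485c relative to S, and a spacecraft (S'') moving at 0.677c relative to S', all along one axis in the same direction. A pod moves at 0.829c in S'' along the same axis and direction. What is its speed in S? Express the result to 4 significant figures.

First combine the pod and spacecraft (S''→S'): u₁ = (0.829 + 0.677)/(1 + 0.829×0.677) = 1.506/1.561233 = 0.96462.
Then combine with the station (S'→S): u = (0.96462 + 0.485)/(1 + 0.96462×0.485) = 1.44962/1.4678407 = 0.98759.

0.9876c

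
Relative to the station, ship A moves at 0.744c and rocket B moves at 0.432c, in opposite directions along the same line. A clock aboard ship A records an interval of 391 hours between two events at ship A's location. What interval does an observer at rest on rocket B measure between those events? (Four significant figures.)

The velocity of ship A relative to rocket B is (0.744 + 0.432)c / (1 + 0.744×0.432) = 0.88996c; relative speed 0.88996c.
At |u| = 0.88996c, γ = (1 − 0.792029)^(−1/2) = 2.1928.
Ship A's interval is proper; time dilation gives Δt_B = γΔτ = 2.1928 × 391 hours = 857.4 hours.

857.4 hours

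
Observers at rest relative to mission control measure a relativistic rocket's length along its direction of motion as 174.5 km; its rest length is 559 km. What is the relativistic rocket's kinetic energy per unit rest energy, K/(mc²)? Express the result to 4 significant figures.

2.203

From L = L₀/γ: γ = 559/174.5 = 3.20344.
Since K = (γ−1)mc², K/(mc²) = 3.20344 − 1 = 2.203.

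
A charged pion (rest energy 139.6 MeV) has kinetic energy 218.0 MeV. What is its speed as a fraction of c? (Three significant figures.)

K = (γ−1)mc², so γ = 1 + 218.0/139.6 = 2.5616.
Then v/c = √(1 − γ⁻²) = √(1 − 0.152397) = √0.847603 = 0.921.

0.921c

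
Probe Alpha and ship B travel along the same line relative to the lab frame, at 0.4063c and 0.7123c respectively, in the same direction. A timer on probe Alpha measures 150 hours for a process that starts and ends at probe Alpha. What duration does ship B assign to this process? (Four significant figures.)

166.2 hours

Transform probe Alpha's velocity into ship B's frame: (0.4063 − 0.7123)/(1 − 0.4063·0.7123) = −0.306/0.71059251, so the relative speed is 0.43063c.
γ for this relative speed: γ = 1/√(1 − 0.185442) = 1.108.
The clock on probe Alpha records proper time, so ship B measures Δt = γΔτ = 1.108 × 150 = 166.2 hours.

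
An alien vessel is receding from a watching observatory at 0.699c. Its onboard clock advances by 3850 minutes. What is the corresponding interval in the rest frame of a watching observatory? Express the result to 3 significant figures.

5380 minutes

γ = 1/√(1 − β²) = 1/√(1 − 0.488601) = 1/√0.511399 = 1/0.715122 = 1.3984.
Time dilation: Δt = γ·Δτ = 1.3984 × 3850 = 5380 minutes.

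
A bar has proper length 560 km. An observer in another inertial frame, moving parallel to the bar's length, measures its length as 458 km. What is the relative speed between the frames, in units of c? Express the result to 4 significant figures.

Length contraction gives γ = L₀/L = 560/458 = 1.2227.
β = √(1 − 1/γ²) = √0.331102 = 0.5754.

0.5754c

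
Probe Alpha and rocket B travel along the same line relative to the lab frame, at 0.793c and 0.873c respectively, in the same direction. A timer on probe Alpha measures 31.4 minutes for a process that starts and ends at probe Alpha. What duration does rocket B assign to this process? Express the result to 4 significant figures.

32.52 minutes

Speed of probe Alpha in rocket B's frame: u = (v_A − v_B)/(1 − v_A v_B/c²) = (0.793 − 0.873)/(1 − 0.793×0.873) = −0.08/0.307711 = −0.25998; |u| = 0.25998c.
At |u| = 0.25998c, γ = (1 − 0.0675896)^(−1/2) = 1.0356.
Probe Alpha's interval is proper; time dilation gives Δt_B = γΔτ = 1.0356 × 31.4 minutes = 32.52 minutes.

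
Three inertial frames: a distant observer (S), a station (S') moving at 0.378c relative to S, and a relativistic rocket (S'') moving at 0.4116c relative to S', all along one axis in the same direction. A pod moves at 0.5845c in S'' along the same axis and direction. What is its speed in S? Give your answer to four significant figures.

Apply u = (u'+v)/(1+u'v) twice. Pod in the station frame: (0.5845+0.4116)/(1+0.5845·0.4116) = 0.9961/1.2405802 = 0.80293c.
That velocity, transformed to the rest frame of a distant observer: (0.80293+0.378)/(1+0.80293·0.378) = 1.18093/1.30350754 = 0.90596c.

0.9060c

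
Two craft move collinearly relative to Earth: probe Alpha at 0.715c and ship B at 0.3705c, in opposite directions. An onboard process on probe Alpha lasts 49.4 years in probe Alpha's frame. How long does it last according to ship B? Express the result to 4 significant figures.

Transform probe Alpha's velocity into ship B's frame: (0.715 + 0.3705)/(1 + 0.715·0.3705) = 1.0855/1.2649075, so the relative speed is 0.85817c.
γ for this relative speed: γ = 1/√(1 − 0.736456) = 1.9479.
Probe Alpha's interval is proper; time dilation gives Δt_B = γΔτ = 1.9479 × 49.4 years = 96.23 years.

96.23 years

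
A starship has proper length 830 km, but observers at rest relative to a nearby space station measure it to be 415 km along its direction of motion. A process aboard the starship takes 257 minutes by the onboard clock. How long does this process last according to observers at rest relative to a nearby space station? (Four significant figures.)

514.0 minutes

Length contraction gives γ = L₀/L = 830/415 = 2.
The same γ dilates the second interval: 2 × 257 minutes = 514.0 minutes.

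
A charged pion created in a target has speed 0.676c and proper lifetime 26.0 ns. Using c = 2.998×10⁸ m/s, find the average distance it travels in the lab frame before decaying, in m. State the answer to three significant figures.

β² = 0.456976, so γ = 1/√0.543024 = 1.357.
Lab-frame lifetime: Δt = γτ = 1.357 × 26.0 ns = 35.282 ns.
Distance: d = vΔt = 0.676 × 2.998×10⁸ m/s × 3.5282×10^-8 s = 7.15 m.

7.15 m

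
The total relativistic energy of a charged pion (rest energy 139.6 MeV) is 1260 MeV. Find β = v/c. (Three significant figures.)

Total energy E = γmc² gives γ = 1260/139.6 = 9.0258.
Hence β = √(1 − 1/γ²) = √(1 − 0.0122752) = √0.9877248 = 0.994.

0.994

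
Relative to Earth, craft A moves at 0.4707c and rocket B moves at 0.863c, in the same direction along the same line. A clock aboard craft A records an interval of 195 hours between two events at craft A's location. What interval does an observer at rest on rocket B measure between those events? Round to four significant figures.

259.8 hours

Transform craft A's velocity into rocket B's frame: (0.4707 − 0.863)/(1 − 0.4707·0.863) = −0.3923/0.5937859, so the relative speed is 0.66068c.
At |u| = 0.66068c, γ = (1 − 0.436498)^(−1/2) = 1.3321.
Craft A's interval is proper; time dilation gives Δt_B = γΔτ = 1.3321 × 195 hours = 259.8 hours.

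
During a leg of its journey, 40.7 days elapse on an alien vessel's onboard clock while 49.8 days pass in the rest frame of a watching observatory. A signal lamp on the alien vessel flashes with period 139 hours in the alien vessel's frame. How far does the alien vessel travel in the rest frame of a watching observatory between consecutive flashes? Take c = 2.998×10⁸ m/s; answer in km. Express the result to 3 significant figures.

1.06×10^11 km

From Δt = γΔτ: γ = 49.8/40.7 = 1.22359.
β = √(1 − 1/γ²) = 0.57626. Lab-frame period = γτ = 1.22359×139 hours = 170.08 hours. Distance = βc × γτ = 0.57626 × 2.998×10⁸ m/s × 612288 s = 1.0578×10^14 m = 1.06×10^11 km.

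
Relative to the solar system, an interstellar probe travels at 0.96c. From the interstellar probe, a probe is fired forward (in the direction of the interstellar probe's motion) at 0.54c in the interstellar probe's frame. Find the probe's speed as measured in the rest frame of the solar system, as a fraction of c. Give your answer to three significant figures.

0.988c

Relativistic velocity addition: u = (u' + v)/(1 + u'v/c²), with u' = 0.54c and v = 0.96c.
Numerator: 0.54 + 0.96 = 1.5. Denominator: 1 + (0.54)(0.96) = 1.5184.
u = 1.5/1.5184 = 0.98788, so the speed is 0.988c.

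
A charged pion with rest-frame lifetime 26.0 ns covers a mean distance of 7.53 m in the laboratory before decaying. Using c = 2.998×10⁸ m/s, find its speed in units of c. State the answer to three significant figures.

0.695c

Lab distance = (lab lifetime)·v = γτ·βc, so βγ = d/(cτ) = 7.530/(2.998×10⁸ × 2.600×10^-8) = 0.96603.
With βγ = 0.96603: γ² = 1 + (βγ)² = 1.933214, and β = (βγ)/γ = 0.96603/1.3904 = 0.695.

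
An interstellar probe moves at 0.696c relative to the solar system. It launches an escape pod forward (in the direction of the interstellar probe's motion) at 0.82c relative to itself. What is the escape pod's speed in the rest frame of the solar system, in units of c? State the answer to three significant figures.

0.965c

In units of c, u = (u' + v)/(1 + u'v) with u' = 0.82 and v = 0.696.
Numerator: 0.82 + 0.696 = 1.516. Denominator: 1 + (0.82)(0.696) = 1.57072.
u = 1.516/1.57072 = 0.96516, so the speed is 0.965c.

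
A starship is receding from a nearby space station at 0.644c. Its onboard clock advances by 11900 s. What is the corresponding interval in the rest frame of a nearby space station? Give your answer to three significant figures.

γ = 1/√(1 − β²) = 1/√(1 − 0.414736) = 1/√0.585264 = 1/0.765025 = 1.3071.
Time dilation: Δt = γ·Δτ = 1.3071 × 11900 = 15600 s.

15600 s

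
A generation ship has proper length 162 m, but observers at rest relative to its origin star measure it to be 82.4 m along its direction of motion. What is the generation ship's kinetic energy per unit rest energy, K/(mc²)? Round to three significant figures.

0.966

From L = L₀/γ: γ = 162/82.4 = 1.96602.
K/(mc²) = γ − 1 = 1.96602 − 1 = 0.966.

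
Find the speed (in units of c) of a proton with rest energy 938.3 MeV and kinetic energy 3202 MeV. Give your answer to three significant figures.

γ = 1 + K/(mc²) = 1 + 3202/938.3 = 4.4126.
β = √(1 − 1/γ²) = √(1 − 0.0513583) = √0.9486417 = 0.974.

0.974c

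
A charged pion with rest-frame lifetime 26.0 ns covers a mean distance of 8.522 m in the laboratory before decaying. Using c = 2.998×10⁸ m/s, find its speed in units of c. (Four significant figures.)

d = βγcτ ⇒ βγ = d/(cτ) = 8.522 m / (7.7948 m) = 1.0933.
β = (βγ)/√(1+(βγ)²) = 1.0933/√2.1953 = 0.7379.

0.7379c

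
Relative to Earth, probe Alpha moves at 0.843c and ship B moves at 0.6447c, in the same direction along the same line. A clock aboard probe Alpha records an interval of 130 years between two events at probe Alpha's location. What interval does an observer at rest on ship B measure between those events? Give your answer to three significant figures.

144 years

Speed of probe Alpha in ship B's frame: u = (v_A − v_B)/(1 − v_A v_B/c²) = (0.843 − 0.6447)/(1 − 0.843×0.6447) = 0.1983/0.4565179 = 0.43438; |u| = 0.43438c.
At |u| = 0.43438c, γ = (1 − 0.188686)^(−1/2) = 1.1102.
The clock on probe Alpha records proper time, so ship B measures Δt = γΔτ = 1.1102 × 130 = 144 years.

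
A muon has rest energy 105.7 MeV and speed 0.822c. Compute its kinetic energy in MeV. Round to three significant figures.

With β = 0.822, γ = 1/√(1 − 0.822²) = 1/√0.324316 = 1.75596.
Kinetic energy: K = (γ − 1)mc² = (1.75596 − 1) × 105.7 MeV = 0.75596 × 105.7 = 79.9 MeV.

79.9 MeV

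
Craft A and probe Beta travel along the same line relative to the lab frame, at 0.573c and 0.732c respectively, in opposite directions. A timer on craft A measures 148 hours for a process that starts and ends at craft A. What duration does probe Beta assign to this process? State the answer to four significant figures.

The velocity of craft A relative to probe Beta is (0.573 + 0.732)c / (1 + 0.573×0.732) = 0.91938c; relative speed 0.91938c.
At |u| = 0.91938c, γ = (1 − 0.84526)^(−1/2) = 2.5421.
The clock on craft A records proper time, so probe Beta measures Δt = γΔτ = 2.5421 × 148 = 376.2 hours.

376.2 hours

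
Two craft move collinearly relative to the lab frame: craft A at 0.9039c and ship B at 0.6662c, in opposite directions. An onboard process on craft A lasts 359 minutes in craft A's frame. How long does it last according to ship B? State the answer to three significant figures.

The velocity of craft A relative to ship B is (0.9039 + 0.6662)c / (1 + 0.9039×0.6662) = 0.97998c; relative speed 0.97998c.
At |u| = 0.97998c, γ = (1 − 0.960361)^(−1/2) = 5.0227.
Craft A's interval is proper; time dilation gives Δt_B = γΔτ = 5.0227 × 359 minutes = 1800 minutes.

1800 minutes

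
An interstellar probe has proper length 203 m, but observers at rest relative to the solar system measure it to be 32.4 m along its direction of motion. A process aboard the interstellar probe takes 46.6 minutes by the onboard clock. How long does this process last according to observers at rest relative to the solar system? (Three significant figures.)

From L = L₀/γ: γ = 203/32.4 = 6.26543.
Δt = γΔτ = 6.26543 × 46.6 = 292 minutes.

292 minutes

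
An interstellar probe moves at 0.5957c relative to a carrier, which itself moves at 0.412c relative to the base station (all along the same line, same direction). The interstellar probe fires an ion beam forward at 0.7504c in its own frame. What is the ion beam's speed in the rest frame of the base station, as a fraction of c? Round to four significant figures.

Compose velocities in two stages. Stage 1 (into S'): u₁ = (0.7504+0.5957)/(1+0.7504×0.5957) = 0.93026.
Stage 2 (into S): u = (0.93026+0.412)/(1+0.93026×0.412) = 0.97035, so the speed is 0.9704c.

0.9704c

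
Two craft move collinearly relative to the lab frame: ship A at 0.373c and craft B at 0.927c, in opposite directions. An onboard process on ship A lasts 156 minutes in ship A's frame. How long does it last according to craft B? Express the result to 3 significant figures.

Speed of ship A in craft B's frame: u = (v_A + v_B)/(1 + v_A v_B/c²) = (0.373 + 0.927)/(1 + 0.373×0.927) = 1.3/1.345771 = 0.96599; |u| = 0.96599c.
At |u| = 0.96599c, γ = (1 − 0.933137)^(−1/2) = 3.8673.
Ship A's interval is proper; time dilation gives Δt_B = γΔτ = 3.8673 × 156 minutes = 603 minutes.

603 minutes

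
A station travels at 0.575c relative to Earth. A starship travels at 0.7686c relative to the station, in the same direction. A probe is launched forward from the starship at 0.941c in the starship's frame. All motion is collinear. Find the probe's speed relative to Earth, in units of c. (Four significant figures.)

0.9979c

Compose velocities in two stages. Stage 1 (into S'): u₁ = (0.941+0.7686)/(1+0.941×0.7686) = 0.99208.
Stage 2 (into S): u = (0.99208+0.575)/(1+0.99208×0.575) = 0.99786, so the speed is 0.9979c.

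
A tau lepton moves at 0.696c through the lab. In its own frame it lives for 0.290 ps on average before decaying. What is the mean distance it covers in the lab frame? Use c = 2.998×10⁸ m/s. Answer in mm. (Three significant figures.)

With β = 0.696, γ = 1/√(1 − 0.696²) = 1/√0.515584 = 1.3927.
Lab-frame lifetime: Δt = γτ = 1.3927 × 0.290 ps = 0.40388 ps.
Distance: d = vΔt = 0.696 × 2.998×10⁸ m/s × 4.0388×10^-13 s = 8.43×10^-5 m = 0.0843 mm.

0.0843 mm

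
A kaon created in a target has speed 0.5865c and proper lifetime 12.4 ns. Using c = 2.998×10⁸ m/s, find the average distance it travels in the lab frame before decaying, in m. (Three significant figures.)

With β = 0.5865, γ = 1/√(1 − 0.5865²) = 1/√0.65601775 = 1.2346.
Lab-frame lifetime: Δt = γτ = 1.2346 × 12.4 ns = 15.309 ns.
Distance: d = vΔt = 0.5865 × 2.998×10⁸ m/s × 1.5309×10^-8 s = 2.69 m.

2.69 m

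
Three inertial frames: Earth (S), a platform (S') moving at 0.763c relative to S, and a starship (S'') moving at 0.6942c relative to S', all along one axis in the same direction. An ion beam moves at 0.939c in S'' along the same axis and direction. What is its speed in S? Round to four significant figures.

0.9985c

Apply u = (u'+v)/(1+u'v) twice. Ion beam in the platform frame: (0.939+0.6942)/(1+0.939·0.6942) = 1.6332/1.6518538 = 0.98871c.
That velocity, transformed to the rest frame of Earth: (0.98871+0.763)/(1+0.98871·0.763) = 1.75171/1.75438573 = 0.99847c.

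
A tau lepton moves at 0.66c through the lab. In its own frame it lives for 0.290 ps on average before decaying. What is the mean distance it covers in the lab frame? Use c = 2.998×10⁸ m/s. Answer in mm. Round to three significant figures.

0.0764 mm

With β = 0.66, γ = 1/√(1 − 0.66²) = 1/√0.5644 = 1.3311.
Lab-frame lifetime: Δt = γτ = 1.3311 × 0.290 ps = 0.38602 ps.
Distance: d = vΔt = 0.66 × 2.998×10⁸ m/s × 3.8602×10^-13 s = 7.64×10^-5 m = 0.0764 mm.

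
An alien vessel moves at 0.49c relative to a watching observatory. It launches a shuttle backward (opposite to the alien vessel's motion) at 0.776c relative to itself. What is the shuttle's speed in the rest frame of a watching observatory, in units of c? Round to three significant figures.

0.461c

In units of c, u = (u' + v)/(1 + u'v) with u' = −0.776 and v = 0.49.
Numerator: −0.776 + 0.49 = −0.286. Denominator: 1 + (−0.776)(0.49) = 0.61976.
u = −0.286/0.61976 = −0.46147, so the speed is 0.461c.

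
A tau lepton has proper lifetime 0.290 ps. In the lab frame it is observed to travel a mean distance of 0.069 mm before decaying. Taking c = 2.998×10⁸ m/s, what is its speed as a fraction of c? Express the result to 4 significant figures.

d = βγcτ ⇒ βγ = d/(cτ) = 6.900×10^-5 m / (8.6942×10^-5 m) = 0.79363.
β = (βγ)/√(1+(βγ)²) = 0.79363/√1.629849 = 0.6216.

0.6216c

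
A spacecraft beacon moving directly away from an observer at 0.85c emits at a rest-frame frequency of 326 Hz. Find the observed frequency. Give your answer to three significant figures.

Relativistic Doppler (source moving away): f_obs = f_src · √((1−β)/(1+β)).
With β = 0.85: factor = √(0.15/1.85) = 0.28475.
f_obs = 326 × 0.28475 = 92.8 Hz.

92.8 Hz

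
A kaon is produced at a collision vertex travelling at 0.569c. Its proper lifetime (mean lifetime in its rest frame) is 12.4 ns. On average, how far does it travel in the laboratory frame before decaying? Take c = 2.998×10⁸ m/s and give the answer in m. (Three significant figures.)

γ = 1/√(1 − β²) = 1/√(1 − 0.323761) = 1/√0.676239 = 1/0.822338 = 1.216.
Lab-frame lifetime: Δt = γτ = 1.216 × 12.4 ns = 15.078 ns.
Distance: d = vΔt = 0.569 × 2.998×10⁸ m/s × 1.5078×10^-8 s = 2.57 m.

2.57 m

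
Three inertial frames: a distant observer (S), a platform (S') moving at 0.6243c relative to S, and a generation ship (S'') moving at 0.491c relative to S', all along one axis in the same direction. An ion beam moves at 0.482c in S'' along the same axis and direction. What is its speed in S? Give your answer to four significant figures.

0.9463c

Compose velocities in two stages. Stage 1 (into S'): u₁ = (0.482+0.491)/(1+0.482×0.491) = 0.7868.
Stage 2 (into S): u = (0.7868+0.6243)/(1+0.7868×0.6243) = 0.94629, so the speed is 0.9463c.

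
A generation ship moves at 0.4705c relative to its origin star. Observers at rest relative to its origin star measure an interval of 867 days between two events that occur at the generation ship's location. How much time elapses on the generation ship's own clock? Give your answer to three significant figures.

With β = 0.4705, γ = 1/√(1 − 0.4705²) = 1/√0.77862975 = 1.1333.
The moving clock records proper time: Δτ = Δt/γ = 867/1.1333 = 765 days.

765 days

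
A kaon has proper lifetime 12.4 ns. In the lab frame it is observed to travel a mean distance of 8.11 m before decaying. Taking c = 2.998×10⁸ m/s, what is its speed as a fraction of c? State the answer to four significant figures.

Let x = d/(cτ) = 8.110 m / (2.998×10⁸ m/s × 1.240×10^-8 s) = 2.1816. Since d = βγcτ, x = βγ = β/√(1−β²).
Solving: β² = x²/(1+x²) = 4.75938/5.75938 = 0.82637, so β = 0.9090.

0.9090c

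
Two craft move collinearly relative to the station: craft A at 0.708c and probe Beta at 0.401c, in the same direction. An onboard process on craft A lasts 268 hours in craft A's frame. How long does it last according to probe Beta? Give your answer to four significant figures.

The velocity of craft A relative to probe Beta is (0.708 − 0.401)c / (1 − 0.708×0.401) = 0.42872c; relative speed 0.42872c.
At |u| = 0.42872c, γ = (1 − 0.183801)^(−1/2) = 1.1069.
The clock on craft A records proper time, so probe Beta measures Δt = γΔτ = 1.1069 × 268 = 296.6 hours.

296.6 hours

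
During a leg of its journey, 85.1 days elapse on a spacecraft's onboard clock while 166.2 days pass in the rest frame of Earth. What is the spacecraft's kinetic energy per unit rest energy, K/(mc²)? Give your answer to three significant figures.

The time-dilation ratio gives γ = 166.2/85.1 = 1.953.
Since K = (γ−1)mc², K/(mc²) = 1.953 − 1 = 0.953.

0.953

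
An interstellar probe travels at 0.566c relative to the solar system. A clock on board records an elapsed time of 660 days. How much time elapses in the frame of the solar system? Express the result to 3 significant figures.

801 days

With β = 0.566, γ = 1/√(1 − 0.566²) = 1/√0.679644 = 1.213.
Time dilation: Δt = γ·Δτ = 1.213 × 660 = 801 days.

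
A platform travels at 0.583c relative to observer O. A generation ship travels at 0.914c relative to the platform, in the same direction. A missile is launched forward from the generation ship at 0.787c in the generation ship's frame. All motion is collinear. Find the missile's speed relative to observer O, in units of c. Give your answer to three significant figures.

0.997c

First combine the missile and generation ship (S''→S'): u₁ = (0.787 + 0.914)/(1 + 0.787×0.914) = 1.701/1.719318 = 0.98935.
Then combine with the platform (S'→S): u = (0.98935 + 0.583)/(1 + 0.98935×0.583) = 1.57235/1.57679105 = 0.99718.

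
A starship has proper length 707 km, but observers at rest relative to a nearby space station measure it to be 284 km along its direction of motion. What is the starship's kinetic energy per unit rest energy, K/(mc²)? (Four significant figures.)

γ = L₀/L = 707/284 = 2.48944.
Since K = (γ−1)mc², K/(mc²) = 2.48944 − 1 = 1.489.

1.489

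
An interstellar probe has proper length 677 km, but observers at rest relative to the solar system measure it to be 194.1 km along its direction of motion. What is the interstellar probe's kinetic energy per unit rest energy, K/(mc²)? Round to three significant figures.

γ = L₀/L = 677/194.1 = 3.48789.
K/(mc²) = γ − 1 = 3.48789 − 1 = 2.49.

2.49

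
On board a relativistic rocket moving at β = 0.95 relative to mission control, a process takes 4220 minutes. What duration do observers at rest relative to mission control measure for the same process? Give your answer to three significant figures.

13500 minutes

β² = 0.9025, so γ = 1/√0.0975 = 3.2026.
Time dilation: Δt = γ·Δτ = 3.2026 × 4220 = 13500 minutes.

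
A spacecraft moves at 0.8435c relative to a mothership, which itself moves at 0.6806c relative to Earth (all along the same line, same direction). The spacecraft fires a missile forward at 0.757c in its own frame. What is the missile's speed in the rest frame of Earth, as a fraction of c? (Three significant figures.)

Apply u = (u'+v)/(1+u'v) twice. Missile in the mothership frame: (0.757+0.8435)/(1+0.757·0.8435) = 1.6005/1.6385295 = 0.97679c.
That velocity, transformed to the rest frame of Earth: (0.97679+0.6806)/(1+0.97679·0.6806) = 1.65739/1.664803274 = 0.99555c.

0.996c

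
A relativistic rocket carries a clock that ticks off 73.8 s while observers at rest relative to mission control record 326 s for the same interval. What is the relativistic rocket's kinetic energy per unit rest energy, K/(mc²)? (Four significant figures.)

3.417

From Δt = γΔτ: γ = 326/73.8 = 4.41734.
Since K = (γ−1)mc², K/(mc²) = 4.41734 − 1 = 3.417.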